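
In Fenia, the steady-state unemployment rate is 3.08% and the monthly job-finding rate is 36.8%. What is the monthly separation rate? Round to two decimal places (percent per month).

From u* = s/(s+f): s = u·f/(1−u).
s = 0.0308 × 36.8 / (1 − 0.0308) = 1.1334 / 0.9692 ≈ 1.17% per month.

Separation rate ≈ 1.17% per month.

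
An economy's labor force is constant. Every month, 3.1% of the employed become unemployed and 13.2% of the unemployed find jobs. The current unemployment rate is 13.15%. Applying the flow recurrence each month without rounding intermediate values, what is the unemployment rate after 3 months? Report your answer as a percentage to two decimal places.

With a fixed labor force, u_{t+1} = u_t + s·(1−u_t) − f·u_t = u_t·(1−s−f) + s.
Here 1−s−f = 0.837 and s = 0.031.
u_1 = 0.131500 × 0.837 + 0.031 = 0.141066.
u_2 = 0.141066 × 0.837 + 0.031 = 0.149072.
u_3 = 0.149072 × 0.837 + 0.031 = 0.155773.

Unemployment rate after three months ≈ 15.58%.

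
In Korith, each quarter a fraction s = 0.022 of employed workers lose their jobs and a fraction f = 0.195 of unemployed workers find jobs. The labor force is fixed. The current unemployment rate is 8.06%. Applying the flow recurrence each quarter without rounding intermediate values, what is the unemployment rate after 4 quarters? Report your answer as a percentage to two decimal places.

With a fixed labor force, u_{t+1} = u_t + s·(1−u_t) − f·u_t = u_t·(1−s−f) + s.
Here 1−s−f = 0.783 and s = 0.022.
u_1 = 0.080600 × 0.783 + 0.022 = 0.085110.
u_2 = 0.085110 × 0.783 + 0.022 = 0.088641.
u_3 = 0.088641 × 0.783 + 0.022 = 0.091406.
u_4 = 0.091406 × 0.783 + 0.022 = 0.093571.

Unemployment rate after four quarters ≈ 9.36%.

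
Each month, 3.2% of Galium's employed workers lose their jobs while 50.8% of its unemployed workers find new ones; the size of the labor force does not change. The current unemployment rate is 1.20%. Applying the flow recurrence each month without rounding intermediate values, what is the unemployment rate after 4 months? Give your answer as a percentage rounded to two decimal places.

Unemployment rate after four months ≈ 5.71%.

With a fixed labor force, u_{t+1} = u_t + s·(1−u_t) − f·u_t = u_t·(1−s−f) + s.
Here 1−s−f = 0.460 and s = 0.032.
u_1 = 0.012000 × 0.460 + 0.032 = 0.037520.
u_2 = 0.037520 × 0.460 + 0.032 = 0.049259.
u_3 = 0.049259 × 0.460 + 0.032 = 0.054659.
u_4 = 0.054659 × 0.460 + 0.032 = 0.057143.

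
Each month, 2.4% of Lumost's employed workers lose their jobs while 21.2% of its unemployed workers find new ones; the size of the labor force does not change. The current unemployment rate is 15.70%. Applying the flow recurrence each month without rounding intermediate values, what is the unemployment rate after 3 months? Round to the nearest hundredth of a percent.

With a fixed labor force, u_{t+1} = u_t + s·(1−u_t) − f·u_t = u_t·(1−s−f) + s.
Here 1−s−f = 0.764 and s = 0.024.
u_1 = 0.157000 × 0.764 + 0.024 = 0.143948.
u_2 = 0.143948 × 0.764 + 0.024 = 0.133976.
u_3 = 0.133976 × 0.764 + 0.024 = 0.126358.

Unemployment rate after three months ≈ 12.64%.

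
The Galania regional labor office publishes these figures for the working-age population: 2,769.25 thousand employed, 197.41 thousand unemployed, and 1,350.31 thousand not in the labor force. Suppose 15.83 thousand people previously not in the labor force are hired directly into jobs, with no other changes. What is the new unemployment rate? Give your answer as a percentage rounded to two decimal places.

Initially, labor force = 2,769.25 + 197.41 = 2,966.66 thousand, so u = 197.41/2,966.66 = 6.65%.
After the change, employed and labor force both rise by 15.83; unemployed unchanged → E = 2,785.08, U = 197.41, labor force = 2,982.49 thousand.
New unemployment rate = 197.41 / 2,982.49 = 6.62%.

New unemployment rate ≈ 6.62%.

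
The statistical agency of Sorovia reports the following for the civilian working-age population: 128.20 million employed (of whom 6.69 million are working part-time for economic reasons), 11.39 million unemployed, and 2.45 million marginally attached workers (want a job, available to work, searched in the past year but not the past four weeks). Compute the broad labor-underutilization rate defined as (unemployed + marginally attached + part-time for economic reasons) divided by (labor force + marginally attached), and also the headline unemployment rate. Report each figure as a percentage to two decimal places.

Labor force = 128.20 + 11.39 = 139.59 million.
Numerator = 11.39 + 2.45 + 6.69 = 20.53 million.
Denominator = 139.59 + 2.45 = 142.04 million.
Broad rate = 20.53 / 142.04 = 14.45%.
Headline unemployment rate = 11.39 / 139.59 = 8.16%.

Broad underutilization rate ≈ 14.45%; headline unemployment rate ≈ 8.16%.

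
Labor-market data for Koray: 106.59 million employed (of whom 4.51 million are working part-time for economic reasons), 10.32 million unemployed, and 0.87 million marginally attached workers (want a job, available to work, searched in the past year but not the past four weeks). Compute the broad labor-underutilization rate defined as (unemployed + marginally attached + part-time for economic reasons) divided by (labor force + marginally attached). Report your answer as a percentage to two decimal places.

Broad underutilization rate ≈ 13.33%.

Labor force = 106.59 + 10.32 = 116.91 million.
Numerator = 10.32 + 0.87 + 4.51 = 15.70 million.
Denominator = 116.91 + 0.87 = 117.78 million.
Broad rate = 15.70 / 117.78 = 13.33%.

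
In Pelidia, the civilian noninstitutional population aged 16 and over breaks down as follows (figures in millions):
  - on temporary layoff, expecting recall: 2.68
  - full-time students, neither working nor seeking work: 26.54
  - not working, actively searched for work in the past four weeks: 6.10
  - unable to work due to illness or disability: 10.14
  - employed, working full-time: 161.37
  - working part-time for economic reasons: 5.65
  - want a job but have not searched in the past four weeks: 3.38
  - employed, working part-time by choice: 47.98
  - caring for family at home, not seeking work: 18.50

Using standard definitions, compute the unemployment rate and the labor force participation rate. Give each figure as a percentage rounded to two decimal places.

Unemployment rate ≈ 3.92%; labor force participation rate ≈ 79.26%.

Employed = 161.37 + 5.65 + 47.98 = 215.00 million (anyone who worked, including part-time for economic reasons, counts as employed).
Unemployed = 2.68 + 6.10 = 8.78 million (jobless and actively searching, or on temporary layoff).
Labor force = 215.00 + 8.78 = 223.78 million.
Not in labor force = 26.54 + 10.14 + 3.38 + 18.50 = 58.56 million (those not working and not actively searching are outside the labor force — including those who want a job but have given up searching).
Civilian working-age population = 223.78 + 58.56 = 282.34 million.
Unemployment rate = 8.78 / 223.78 = 3.92%.
Labor force participation rate = 223.78 / 282.34 = 79.26%.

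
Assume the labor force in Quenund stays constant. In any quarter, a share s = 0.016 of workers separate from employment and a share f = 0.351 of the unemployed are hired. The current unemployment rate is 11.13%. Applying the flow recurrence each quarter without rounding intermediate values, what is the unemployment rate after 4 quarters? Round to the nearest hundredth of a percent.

Unemployment rate after four quarters ≈ 5.45%.

With a fixed labor force, u_{t+1} = u_t + s·(1−u_t) − f·u_t = u_t·(1−s−f) + s.
Here 1−s−f = 0.633 and s = 0.016.
u_1 = 0.111300 × 0.633 + 0.016 = 0.086453.
u_2 = 0.086453 × 0.633 + 0.016 = 0.070725.
u_3 = 0.070725 × 0.633 + 0.016 = 0.060769.
u_4 = 0.060769 × 0.633 + 0.016 = 0.054467.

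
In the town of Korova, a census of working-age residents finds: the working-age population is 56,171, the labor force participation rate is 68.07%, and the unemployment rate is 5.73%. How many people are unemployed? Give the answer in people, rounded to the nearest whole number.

About 2,191 are unemployed.

Labor force = 0.6807 × 56,171 = 38,236.
Unemployed = 0.0573 × 38,236 ≈ 2,191.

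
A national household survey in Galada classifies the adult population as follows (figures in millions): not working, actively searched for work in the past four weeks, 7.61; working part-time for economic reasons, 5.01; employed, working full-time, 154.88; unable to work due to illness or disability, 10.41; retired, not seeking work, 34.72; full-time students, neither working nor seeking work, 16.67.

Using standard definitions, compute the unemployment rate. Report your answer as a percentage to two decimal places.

Employed = 5.01 + 154.88 = 159.89 million (anyone who worked, including part-time for economic reasons, counts as employed).
Unemployed = 7.61 million.
Labor force = 159.89 + 7.61 = 167.50 million.
Unemployment rate = 7.61 / 167.50 = 4.54%.

Unemployment rate ≈ 4.54%.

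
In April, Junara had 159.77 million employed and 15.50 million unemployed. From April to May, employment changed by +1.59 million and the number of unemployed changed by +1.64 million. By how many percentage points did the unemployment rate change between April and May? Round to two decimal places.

April: labor force = 159.77 + 15.50 = 175.27; u = 15.50/175.27 = 8.84%.
May: labor force = 161.36 + 17.14 = 178.50; u = 17.14/178.50 = 9.60%.
Change = 9.60% − 8.84% = +0.76 pp.

The unemployment rate changed by +0.76 percentage points.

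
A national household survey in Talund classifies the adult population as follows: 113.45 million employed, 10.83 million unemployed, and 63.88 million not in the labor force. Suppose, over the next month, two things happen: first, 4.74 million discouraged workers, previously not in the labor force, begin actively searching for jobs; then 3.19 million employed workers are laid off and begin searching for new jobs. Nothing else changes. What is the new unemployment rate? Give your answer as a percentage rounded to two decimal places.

New unemployment rate ≈ 14.54%.

Initially, labor force = 113.45 + 10.83 = 124.28 million, so u = 10.83/124.28 = 8.71%.
After the first change, unemployed and labor force both rise by 4.74 → E = 113.45, U = 15.57, labor force = 129.02 million.
After the second change, employed falls and unemployed rises by 3.19; labor force unchanged → E = 110.26, U = 18.76, labor force = 129.02 million.
New unemployment rate = 18.76 / 129.02 = 14.54%.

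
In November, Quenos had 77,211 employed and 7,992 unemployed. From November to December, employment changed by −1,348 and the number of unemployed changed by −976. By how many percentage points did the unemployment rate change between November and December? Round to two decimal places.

The unemployment rate changed by −0.91 percentage points.

November: labor force = 77,211 + 7,992 = 85,203; u = 7,992/85,203 = 9.38%.
December: labor force = 75,863 + 7,016 = 82,879; u = 7,016/82,879 = 8.47%.
Change = 8.47% − 9.38% = −0.91 pp.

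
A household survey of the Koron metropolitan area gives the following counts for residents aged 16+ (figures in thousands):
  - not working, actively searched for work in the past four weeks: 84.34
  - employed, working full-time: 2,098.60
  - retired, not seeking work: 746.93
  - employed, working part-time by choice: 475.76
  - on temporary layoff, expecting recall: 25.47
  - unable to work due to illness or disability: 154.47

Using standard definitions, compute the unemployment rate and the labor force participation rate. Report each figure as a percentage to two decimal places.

Unemployment rate ≈ 4.09%; labor force participation rate ≈ 74.86%.

Employed = 2,098.60 + 475.76 = 2,574.36 thousand.
Unemployed = 84.34 + 25.47 = 109.81 thousand (jobless and actively searching, or on temporary layoff).
Labor force = 2,574.36 + 109.81 = 2,684.17 thousand.
Not in labor force = 746.93 + 154.47 = 901.40 thousand (those not working and not actively searching are outside the labor force).
Civilian working-age population = 2,684.17 + 901.40 = 3,585.57 thousand.
Unemployment rate = 109.81 / 2,684.17 = 4.09%.
Labor force participation rate = 2,684.17 / 3,585.57 = 74.86%.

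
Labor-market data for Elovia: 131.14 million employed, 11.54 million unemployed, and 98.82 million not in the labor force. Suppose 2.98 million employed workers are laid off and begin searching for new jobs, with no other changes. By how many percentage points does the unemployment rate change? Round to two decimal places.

The unemployment rate changes by +2.09 percentage points.

Initially, labor force = 131.14 + 11.54 = 142.68 million, so u = 11.54/142.68 = 8.09%.
After the change, employed falls and unemployed rises by 2.98; labor force unchanged → E = 128.16, U = 14.52, labor force = 142.68 million.
New unemployment rate = 14.52 / 142.68 = 10.18%.
Change = 10.18% − 8.09% = +2.09 percentage points.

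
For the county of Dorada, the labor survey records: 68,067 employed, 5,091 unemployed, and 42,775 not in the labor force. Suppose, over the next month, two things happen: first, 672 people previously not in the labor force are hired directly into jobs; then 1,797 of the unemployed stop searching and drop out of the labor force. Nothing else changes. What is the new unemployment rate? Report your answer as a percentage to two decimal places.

Initially, labor force = 68,067 + 5,091 = 73,158, so u = 5,091/73,158 = 6.96%.
After the first change, employed and labor force both rise by 672; unemployed unchanged → E = 68,739, U = 5,091, labor force = 73,830.
After the second change, unemployed and labor force both fall by 1,797 → E = 68,739, U = 3,294, labor force = 72,033.
New unemployment rate = 3,294 / 72,033 = 4.57%.

New unemployment rate ≈ 4.57%.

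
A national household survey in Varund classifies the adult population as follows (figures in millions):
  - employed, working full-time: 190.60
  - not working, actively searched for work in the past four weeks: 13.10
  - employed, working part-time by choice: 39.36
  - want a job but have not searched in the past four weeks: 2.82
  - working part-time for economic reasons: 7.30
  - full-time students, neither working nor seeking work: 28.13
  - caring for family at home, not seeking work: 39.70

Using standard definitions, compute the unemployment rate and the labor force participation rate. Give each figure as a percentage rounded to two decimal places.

Employed = 190.60 + 39.36 + 7.30 = 237.26 million (anyone who worked, including part-time for economic reasons, counts as employed).
Unemployed = 13.10 million.
Labor force = 237.26 + 13.10 = 250.36 million.
Not in labor force = 2.82 + 28.13 + 39.70 = 70.65 million (those not working and not actively searching are outside the labor force — including those who want a job but have given up searching).
Civilian working-age population = 250.36 + 70.65 = 321.01 million.
Unemployment rate = 13.10 / 250.36 = 5.23%.
Labor force participation rate = 250.36 / 321.01 = 77.99%.

Unemployment rate ≈ 5.23%; labor force participation rate ≈ 77.99%.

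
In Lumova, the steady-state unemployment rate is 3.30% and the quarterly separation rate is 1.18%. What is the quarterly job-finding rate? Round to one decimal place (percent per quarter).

Job-finding rate ≈ 34.6% per quarter.

From u* = s/(s+f): f = s·(1−u)/u.
f = 1.18 × (1 − 0.0330) / 0.0330 = 1.1411 / 0.0330 ≈ 34.6% per quarter.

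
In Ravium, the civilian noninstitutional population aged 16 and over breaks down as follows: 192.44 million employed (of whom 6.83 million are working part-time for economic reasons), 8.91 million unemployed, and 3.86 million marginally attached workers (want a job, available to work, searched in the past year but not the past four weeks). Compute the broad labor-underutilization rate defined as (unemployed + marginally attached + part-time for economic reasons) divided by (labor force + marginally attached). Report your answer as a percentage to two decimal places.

Labor force = 192.44 + 8.91 = 201.35 million.
Numerator = 8.91 + 3.86 + 6.83 = 19.60 million.
Denominator = 201.35 + 3.86 = 205.21 million.
Broad rate = 19.60 / 205.21 = 9.55%.

Broad underutilization rate ≈ 9.55%.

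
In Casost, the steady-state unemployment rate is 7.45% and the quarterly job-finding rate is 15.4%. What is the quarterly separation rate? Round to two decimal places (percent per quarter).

Separation rate ≈ 1.24% per quarter.

From u* = s/(s+f): s = u·f/(1−u).
s = 0.0745 × 15.4 / (1 − 0.0745) = 1.1473 / 0.9255 ≈ 1.24% per quarter.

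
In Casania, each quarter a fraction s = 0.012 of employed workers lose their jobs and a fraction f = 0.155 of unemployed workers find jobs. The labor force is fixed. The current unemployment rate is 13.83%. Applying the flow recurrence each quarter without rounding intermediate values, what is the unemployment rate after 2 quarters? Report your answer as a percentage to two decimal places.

With a fixed labor force, u_{t+1} = u_t + s·(1−u_t) − f·u_t = u_t·(1−s−f) + s.
Here 1−s−f = 0.833 and s = 0.012.
u_1 = 0.138300 × 0.833 + 0.012 = 0.127204.
u_2 = 0.127204 × 0.833 + 0.012 = 0.117961.

Unemployment rate after two quarters ≈ 11.80%.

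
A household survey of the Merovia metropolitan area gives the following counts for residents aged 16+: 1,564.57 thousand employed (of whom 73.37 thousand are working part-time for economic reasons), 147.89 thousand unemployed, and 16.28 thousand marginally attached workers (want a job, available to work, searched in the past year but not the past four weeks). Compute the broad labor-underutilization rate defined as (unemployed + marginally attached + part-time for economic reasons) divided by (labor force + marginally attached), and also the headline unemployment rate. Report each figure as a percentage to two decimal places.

Labor force = 1,564.57 + 147.89 = 1,712.46 thousand.
Numerator = 147.89 + 16.28 + 73.37 = 237.54 thousand.
Denominator = 1,712.46 + 16.28 = 1,728.74 thousand.
Broad rate = 237.54 / 1,728.74 = 13.74%.
Headline unemployment rate = 147.89 / 1,712.46 = 8.64%.

Broad underutilization rate ≈ 13.74%; headline unemployment rate ≈ 8.64%.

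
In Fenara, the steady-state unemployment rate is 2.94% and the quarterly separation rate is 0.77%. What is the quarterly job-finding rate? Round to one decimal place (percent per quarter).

From u* = s/(s+f): f = s·(1−u)/u.
f = 0.77 × (1 − 0.0294) / 0.0294 = 0.7474 / 0.0294 ≈ 25.4% per quarter.

Job-finding rate ≈ 25.4% per quarter.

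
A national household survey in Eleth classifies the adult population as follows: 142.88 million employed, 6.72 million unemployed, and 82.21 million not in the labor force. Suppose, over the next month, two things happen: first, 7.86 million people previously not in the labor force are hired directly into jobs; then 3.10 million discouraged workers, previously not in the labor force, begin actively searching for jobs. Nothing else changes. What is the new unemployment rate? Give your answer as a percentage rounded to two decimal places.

New unemployment rate ≈ 6.12%.

Initially, labor force = 142.88 + 6.72 = 149.60 million, so u = 6.72/149.60 = 4.49%.
After the first change, employed and labor force both rise by 7.86; unemployed unchanged → E = 150.74, U = 6.72, labor force = 157.46 million.
After the second change, unemployed and labor force both rise by 3.10 → E = 150.74, U = 9.82, labor force = 160.56 million.
New unemployment rate = 9.82 / 160.56 = 6.12%.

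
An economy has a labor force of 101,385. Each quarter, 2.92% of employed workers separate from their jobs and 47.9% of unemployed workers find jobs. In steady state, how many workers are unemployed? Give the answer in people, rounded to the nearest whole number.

Steady-state unemployment rate u* = s/(s+f) = 2.92/(2.92+47.9) = 0.057458.
Unemployed = u* × labor force = 0.057458 × 101,385 ≈ 5,825.

About 5,825 are unemployed in steady state.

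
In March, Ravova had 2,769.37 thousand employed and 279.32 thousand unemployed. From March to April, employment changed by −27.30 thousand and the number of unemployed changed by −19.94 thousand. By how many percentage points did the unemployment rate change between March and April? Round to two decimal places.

March: labor force = 2,769.37 + 279.32 = 3,048.69; u = 279.32/3,048.69 = 9.16%.
April: labor force = 2,742.07 + 259.38 = 3,001.45; u = 259.38/3,001.45 = 8.64%.
Change = 8.64% − 9.16% = −0.52 pp.

The unemployment rate changed by −0.52 percentage points.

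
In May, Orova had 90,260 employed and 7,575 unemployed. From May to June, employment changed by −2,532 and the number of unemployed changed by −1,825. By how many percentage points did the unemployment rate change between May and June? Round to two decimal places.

May: labor force = 90,260 + 7,575 = 97,835; u = 7,575/97,835 = 7.74%.
June: labor force = 87,728 + 5,750 = 93,478; u = 5,750/93,478 = 6.15%.
Change = 6.15% − 7.74% = −1.59 pp.

The unemployment rate changed by −1.59 percentage points.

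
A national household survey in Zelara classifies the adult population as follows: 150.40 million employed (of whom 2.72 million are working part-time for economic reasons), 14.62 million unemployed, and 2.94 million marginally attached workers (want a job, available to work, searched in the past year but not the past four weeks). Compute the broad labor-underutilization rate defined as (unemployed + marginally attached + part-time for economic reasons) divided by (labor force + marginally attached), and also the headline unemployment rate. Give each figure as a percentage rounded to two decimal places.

Labor force = 150.40 + 14.62 = 165.02 million.
Numerator = 14.62 + 2.94 + 2.72 = 20.28 million.
Denominator = 165.02 + 2.94 = 167.96 million.
Broad rate = 20.28 / 167.96 = 12.07%.
Headline unemployment rate = 14.62 / 165.02 = 8.86%.

Broad underutilization rate ≈ 12.07%; headline unemployment rate ≈ 8.86%.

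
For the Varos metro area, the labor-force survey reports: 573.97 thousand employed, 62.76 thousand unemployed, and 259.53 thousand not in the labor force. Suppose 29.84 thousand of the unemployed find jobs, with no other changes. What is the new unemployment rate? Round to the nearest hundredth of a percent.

New unemployment rate ≈ 5.17%.

Initially, labor force = 573.97 + 62.76 = 636.73 thousand, so u = 62.76/636.73 = 9.86%.
After the change, unemployed falls and employed rises by 29.84; labor force unchanged → E = 603.81, U = 32.92, labor force = 636.73 thousand.
New unemployment rate = 32.92 / 636.73 = 5.17%.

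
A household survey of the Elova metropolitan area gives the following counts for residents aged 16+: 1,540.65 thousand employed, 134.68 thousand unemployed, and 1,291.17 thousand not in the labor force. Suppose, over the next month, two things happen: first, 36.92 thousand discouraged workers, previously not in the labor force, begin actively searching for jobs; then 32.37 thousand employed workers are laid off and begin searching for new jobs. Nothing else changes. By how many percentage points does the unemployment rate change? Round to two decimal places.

The unemployment rate changes by +3.87 percentage points.

Initially, labor force = 1,540.65 + 134.68 = 1,675.33 thousand, so u = 134.68/1,675.33 = 8.04%.
After the first change, unemployed and labor force both rise by 36.92 → E = 1,540.65, U = 171.60, labor force = 1,712.25 thousand.
After the second change, employed falls and unemployed rises by 32.37; labor force unchanged → E = 1,508.28, U = 203.97, labor force = 1,712.25 thousand.
New unemployment rate = 203.97 / 1,712.25 = 11.91%.
Change = 11.91% − 8.04% = +3.87 percentage points.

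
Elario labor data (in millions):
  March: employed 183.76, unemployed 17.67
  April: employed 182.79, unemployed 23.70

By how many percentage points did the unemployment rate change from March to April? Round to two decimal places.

March: labor force = 183.76 + 17.67 = 201.43; u = 17.67/201.43 = 8.77%.
April: labor force = 182.79 + 23.70 = 206.49; u = 23.70/206.49 = 11.48%.
Change = 11.48% − 8.77% = +2.71 pp.

The unemployment rate changed by +2.71 percentage points.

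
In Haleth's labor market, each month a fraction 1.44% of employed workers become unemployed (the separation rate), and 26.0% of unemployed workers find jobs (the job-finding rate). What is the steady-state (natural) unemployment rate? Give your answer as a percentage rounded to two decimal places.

Steady-state unemployment rate ≈ 5.25%.

At steady state the flows balance: s·E = f·U, so U/(E+U) = s/(s+f).
u* = 1.44 / (1.44 + 26.0) = 1.44 / 27.44 = 5.25%.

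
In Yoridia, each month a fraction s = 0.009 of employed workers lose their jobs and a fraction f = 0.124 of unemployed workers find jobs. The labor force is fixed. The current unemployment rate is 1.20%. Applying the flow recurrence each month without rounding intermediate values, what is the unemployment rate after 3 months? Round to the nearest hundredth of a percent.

Unemployment rate after three months ≈ 3.14%.

With a fixed labor force, u_{t+1} = u_t + s·(1−u_t) − f·u_t = u_t·(1−s−f) + s.
Here 1−s−f = 0.867 and s = 0.009.
u_1 = 0.012000 × 0.867 + 0.009 = 0.019404.
u_2 = 0.019404 × 0.867 + 0.009 = 0.025823.
u_3 = 0.025823 × 0.867 + 0.009 = 0.031389.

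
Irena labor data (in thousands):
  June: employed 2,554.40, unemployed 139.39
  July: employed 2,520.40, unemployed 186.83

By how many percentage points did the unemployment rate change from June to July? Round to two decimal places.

June: labor force = 2,554.40 + 139.39 = 2,693.79; u = 139.39/2,693.79 = 5.17%.
July: labor force = 2,520.40 + 186.83 = 2,707.23; u = 186.83/2,707.23 = 6.90%.
Change = 6.90% − 5.17% = +1.73 pp.

The unemployment rate changed by +1.73 percentage points.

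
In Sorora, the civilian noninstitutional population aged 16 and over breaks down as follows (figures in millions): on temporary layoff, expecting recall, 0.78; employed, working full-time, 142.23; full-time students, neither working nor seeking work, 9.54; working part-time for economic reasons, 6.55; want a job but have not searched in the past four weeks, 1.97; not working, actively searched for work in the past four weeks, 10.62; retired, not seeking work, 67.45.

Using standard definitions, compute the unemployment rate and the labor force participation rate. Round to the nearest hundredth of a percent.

Unemployment rate ≈ 7.12%; labor force participation rate ≈ 66.98%.

Employed = 142.23 + 6.55 = 148.78 million (anyone who worked, including part-time for economic reasons, counts as employed).
Unemployed = 0.78 + 10.62 = 11.40 million (jobless and actively searching, or on temporary layoff).
Labor force = 148.78 + 11.40 = 160.18 million.
Not in labor force = 9.54 + 1.97 + 67.45 = 78.96 million (those not working and not actively searching are outside the labor force — including those who want a job but have given up searching).
Civilian working-age population = 160.18 + 78.96 = 239.14 million.
Unemployment rate = 11.40 / 160.18 = 7.12%.
Labor force participation rate = 160.18 / 239.14 = 66.98%.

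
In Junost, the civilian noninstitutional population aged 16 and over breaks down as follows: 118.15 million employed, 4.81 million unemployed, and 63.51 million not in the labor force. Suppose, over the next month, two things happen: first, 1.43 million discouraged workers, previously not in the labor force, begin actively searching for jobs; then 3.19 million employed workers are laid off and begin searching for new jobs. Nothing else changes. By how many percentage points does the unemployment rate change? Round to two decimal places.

The unemployment rate changes by +3.67 percentage points.

Initially, labor force = 118.15 + 4.81 = 122.96 million, so u = 4.81/122.96 = 3.91%.
After the first change, unemployed and labor force both rise by 1.43 → E = 118.15, U = 6.24, labor force = 124.39 million.
After the second change, employed falls and unemployed rises by 3.19; labor force unchanged → E = 114.96, U = 9.43, labor force = 124.39 million.
New unemployment rate = 9.43 / 124.39 = 7.58%.
Change = 7.58% − 3.91% = +3.67 percentage points.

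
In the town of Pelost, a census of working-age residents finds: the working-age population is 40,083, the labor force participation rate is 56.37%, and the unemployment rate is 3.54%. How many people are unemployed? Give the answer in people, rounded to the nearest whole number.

About 800 are unemployed.

Labor force = 0.5637 × 40,083 = 22,595.
Unemployed = 0.0354 × 22,595 ≈ 800.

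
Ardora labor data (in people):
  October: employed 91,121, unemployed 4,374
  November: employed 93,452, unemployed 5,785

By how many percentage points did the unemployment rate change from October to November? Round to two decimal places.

October: labor force = 91,121 + 4,374 = 95,495; u = 4,374/95,495 = 4.58%.
November: labor force = 93,452 + 5,785 = 99,237; u = 5,785/99,237 = 5.83%.
Change = 5.83% − 4.58% = +1.25 pp.

The unemployment rate changed by +1.25 percentage points.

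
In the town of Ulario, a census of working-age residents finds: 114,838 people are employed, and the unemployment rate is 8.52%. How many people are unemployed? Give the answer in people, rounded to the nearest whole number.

About 10,695 are unemployed.

Let U be the number unemployed. The labor force is E + U, and U/(E+U) = 0.0852.
So U = 0.0852 × 114,838 / (1 − 0.0852) = 9784.20 / 0.9148 ≈ 10,695.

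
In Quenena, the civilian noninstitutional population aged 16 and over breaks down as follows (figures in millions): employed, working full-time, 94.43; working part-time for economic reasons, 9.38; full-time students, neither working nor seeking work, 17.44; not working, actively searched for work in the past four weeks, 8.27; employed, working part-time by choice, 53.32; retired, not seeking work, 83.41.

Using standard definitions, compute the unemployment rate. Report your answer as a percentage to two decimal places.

Unemployment rate ≈ 5.00%.

Employed = 94.43 + 9.38 + 53.32 = 157.13 million (anyone who worked, including part-time for economic reasons, counts as employed).
Unemployed = 8.27 million.
Labor force = 157.13 + 8.27 = 165.40 million.
Unemployment rate = 8.27 / 165.40 = 5.00%.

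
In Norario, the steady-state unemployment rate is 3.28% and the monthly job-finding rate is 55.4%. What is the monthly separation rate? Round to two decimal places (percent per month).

Separation rate ≈ 1.88% per month.

From u* = s/(s+f): s = u·f/(1−u).
s = 0.0328 × 55.4 / (1 − 0.0328) = 1.8171 / 0.9672 ≈ 1.88% per month.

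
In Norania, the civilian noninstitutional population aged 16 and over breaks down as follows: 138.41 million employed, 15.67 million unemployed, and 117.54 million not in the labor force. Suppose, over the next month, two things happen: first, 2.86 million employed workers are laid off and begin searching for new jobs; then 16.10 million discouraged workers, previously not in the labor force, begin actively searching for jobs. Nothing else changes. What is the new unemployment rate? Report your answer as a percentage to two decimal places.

Initially, labor force = 138.41 + 15.67 = 154.08 million, so u = 15.67/154.08 = 10.17%.
After the first change, employed falls and unemployed rises by 2.86; labor force unchanged → E = 135.55, U = 18.53, labor force = 154.08 million.
After the second change, unemployed and labor force both rise by 16.10 → E = 135.55, U = 34.63, labor force = 170.18 million.
New unemployment rate = 34.63 / 170.18 = 20.35%.

New unemployment rate ≈ 20.35%.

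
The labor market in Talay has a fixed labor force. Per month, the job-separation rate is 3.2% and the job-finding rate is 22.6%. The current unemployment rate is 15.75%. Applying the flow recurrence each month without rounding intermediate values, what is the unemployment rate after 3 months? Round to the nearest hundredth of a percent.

With a fixed labor force, u_{t+1} = u_t + s·(1−u_t) − f·u_t = u_t·(1−s−f) + s.
Here 1−s−f = 0.742 and s = 0.032.
u_1 = 0.157500 × 0.742 + 0.032 = 0.148865.
u_2 = 0.148865 × 0.742 + 0.032 = 0.142458.
u_3 = 0.142458 × 0.742 + 0.032 = 0.137704.

Unemployment rate after three months ≈ 13.77%.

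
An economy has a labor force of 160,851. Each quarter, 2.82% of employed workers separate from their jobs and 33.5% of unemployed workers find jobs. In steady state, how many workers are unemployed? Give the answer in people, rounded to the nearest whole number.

Steady-state unemployment rate u* = s/(s+f) = 2.82/(2.82+33.5) = 0.077643.
Unemployed = u* × labor force = 0.077643 × 160,851 ≈ 12,489.

About 12,489 are unemployed in steady state.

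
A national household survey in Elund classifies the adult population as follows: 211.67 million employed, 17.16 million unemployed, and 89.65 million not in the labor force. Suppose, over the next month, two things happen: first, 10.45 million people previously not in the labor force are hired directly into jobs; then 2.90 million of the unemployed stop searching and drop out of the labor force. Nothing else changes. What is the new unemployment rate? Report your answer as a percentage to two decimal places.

Initially, labor force = 211.67 + 17.16 = 228.83 million, so u = 17.16/228.83 = 7.50%.
After the first change, employed and labor force both rise by 10.45; unemployed unchanged → E = 222.12, U = 17.16, labor force = 239.28 million.
After the second change, unemployed and labor force both fall by 2.90 → E = 222.12, U = 14.26, labor force = 236.38 million.
New unemployment rate = 14.26 / 236.38 = 6.03%.

New unemployment rate ≈ 6.03%.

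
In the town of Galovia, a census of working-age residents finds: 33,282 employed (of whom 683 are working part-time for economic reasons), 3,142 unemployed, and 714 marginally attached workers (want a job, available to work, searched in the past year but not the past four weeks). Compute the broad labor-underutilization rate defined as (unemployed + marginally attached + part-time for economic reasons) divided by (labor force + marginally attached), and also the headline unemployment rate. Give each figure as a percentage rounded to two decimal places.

Labor force = 33,282 + 3,142 = 36,424.
Numerator = 3,142 + 714 + 683 = 4,539.
Denominator = 36,424 + 714 = 37,138.
Broad rate = 4,539 / 37,138 = 12.22%.
Headline unemployment rate = 3,142 / 36,424 = 8.63%.

Broad underutilization rate ≈ 12.22%; headline unemployment rate ≈ 8.63%.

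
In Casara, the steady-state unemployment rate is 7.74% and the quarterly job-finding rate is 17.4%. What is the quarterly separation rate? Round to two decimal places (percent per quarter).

Separation rate ≈ 1.46% per quarter.

From u* = s/(s+f): s = u·f/(1−u).
s = 0.0774 × 17.4 / (1 − 0.0774) = 1.3468 / 0.9226 ≈ 1.46% per quarter.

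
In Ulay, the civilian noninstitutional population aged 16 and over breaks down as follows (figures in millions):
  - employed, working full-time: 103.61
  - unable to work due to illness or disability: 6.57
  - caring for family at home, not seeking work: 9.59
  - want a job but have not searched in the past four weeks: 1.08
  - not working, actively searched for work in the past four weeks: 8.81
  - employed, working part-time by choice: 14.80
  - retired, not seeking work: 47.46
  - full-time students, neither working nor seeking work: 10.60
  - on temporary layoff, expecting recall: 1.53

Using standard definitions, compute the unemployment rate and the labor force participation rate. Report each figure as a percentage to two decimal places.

Unemployment rate ≈ 8.03%; labor force participation rate ≈ 63.10%.

Employed = 103.61 + 14.80 = 118.41 million.
Unemployed = 8.81 + 1.53 = 10.34 million (jobless and actively searching, or on temporary layoff).
Labor force = 118.41 + 10.34 = 128.75 million.
Not in labor force = 6.57 + 9.59 + 1.08 + 47.46 + 10.60 = 75.30 million (those not working and not actively searching are outside the labor force — including those who want a job but have given up searching).
Civilian working-age population = 128.75 + 75.30 = 204.05 million.
Unemployment rate = 10.34 / 128.75 = 8.03%.
Labor force participation rate = 128.75 / 204.05 = 63.10%.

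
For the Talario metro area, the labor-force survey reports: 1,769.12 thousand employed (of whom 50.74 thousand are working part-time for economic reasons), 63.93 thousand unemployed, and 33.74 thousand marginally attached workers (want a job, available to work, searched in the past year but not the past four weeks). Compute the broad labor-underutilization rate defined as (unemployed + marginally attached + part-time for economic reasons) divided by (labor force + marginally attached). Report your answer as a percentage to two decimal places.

Labor force = 1,769.12 + 63.93 = 1,833.05 thousand.
Numerator = 63.93 + 33.74 + 50.74 = 148.41 thousand.
Denominator = 1,833.05 + 33.74 = 1,866.79 thousand.
Broad rate = 148.41 / 1,866.79 = 7.95%.

Broad underutilization rate ≈ 7.95%.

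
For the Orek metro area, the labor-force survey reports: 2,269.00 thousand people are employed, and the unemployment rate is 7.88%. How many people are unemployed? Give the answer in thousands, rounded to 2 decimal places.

Let U be the number unemployed. The labor force is E + U, and U/(E+U) = 0.0788.
So U = 0.0788 × 2,269.00 / (1 − 0.0788) = 178.7972 / 0.9212 ≈ 194.09 thousand.

About 194.09 thousand are unemployed.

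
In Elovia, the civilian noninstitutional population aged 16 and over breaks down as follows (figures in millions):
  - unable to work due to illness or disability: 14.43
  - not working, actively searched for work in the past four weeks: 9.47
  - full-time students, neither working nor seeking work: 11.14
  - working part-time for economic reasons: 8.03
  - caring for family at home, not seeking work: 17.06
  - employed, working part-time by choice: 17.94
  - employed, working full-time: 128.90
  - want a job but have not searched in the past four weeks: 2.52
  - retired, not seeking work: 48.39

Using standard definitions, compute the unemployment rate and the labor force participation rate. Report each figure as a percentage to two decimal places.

Unemployment rate ≈ 5.76%; labor force participation rate ≈ 63.73%.

Employed = 8.03 + 17.94 + 128.90 = 154.87 million (anyone who worked, including part-time for economic reasons, counts as employed).
Unemployed = 9.47 million.
Labor force = 154.87 + 9.47 = 164.34 million.
Not in labor force = 14.43 + 11.14 + 17.06 + 2.52 + 48.39 = 93.54 million (those not working and not actively searching are outside the labor force — including those who want a job but have given up searching).
Civilian working-age population = 164.34 + 93.54 = 257.88 million.
Unemployment rate = 9.47 / 164.34 = 5.76%.
Labor force participation rate = 164.34 / 257.88 = 63.73%.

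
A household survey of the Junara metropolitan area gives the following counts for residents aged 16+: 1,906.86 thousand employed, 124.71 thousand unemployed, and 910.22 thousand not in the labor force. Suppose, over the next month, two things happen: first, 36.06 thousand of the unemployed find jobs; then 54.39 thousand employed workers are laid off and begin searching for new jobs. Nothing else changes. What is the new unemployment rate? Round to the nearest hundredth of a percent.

Initially, labor force = 1,906.86 + 124.71 = 2,031.57 thousand, so u = 124.71/2,031.57 = 6.14%.
After the first change, unemployed falls and employed rises by 36.06; labor force unchanged → E = 1,942.92, U = 88.65, labor force = 2,031.57 thousand.
After the second change, employed falls and unemployed rises by 54.39; labor force unchanged → E = 1,888.53, U = 143.04, labor force = 2,031.57 thousand.
New unemployment rate = 143.04 / 2,031.57 = 7.04%.

New unemployment rate ≈ 7.04%.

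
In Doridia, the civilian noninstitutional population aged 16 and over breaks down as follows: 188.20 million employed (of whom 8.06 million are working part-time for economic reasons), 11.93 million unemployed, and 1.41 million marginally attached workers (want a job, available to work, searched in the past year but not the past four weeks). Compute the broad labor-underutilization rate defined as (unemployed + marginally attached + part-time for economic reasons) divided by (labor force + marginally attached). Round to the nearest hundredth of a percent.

Labor force = 188.20 + 11.93 = 200.13 million.
Numerator = 11.93 + 1.41 + 8.06 = 21.40 million.
Denominator = 200.13 + 1.41 = 201.54 million.
Broad rate = 21.40 / 201.54 = 10.62%.

Broad underutilization rate ≈ 10.62%.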